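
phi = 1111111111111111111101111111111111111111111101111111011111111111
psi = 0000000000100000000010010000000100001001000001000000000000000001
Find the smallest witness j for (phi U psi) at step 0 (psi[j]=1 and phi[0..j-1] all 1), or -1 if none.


(phi U psi) at 0: need smallest j with psi[j]=1 and phi[i]=1 for all i in [0,j).
Scan from step 0:
  step 0: phi=1, psi=0 -> continue
  step 1: phi=1, psi=0 -> continue
  step 2: phi=1, psi=0 -> continue
  step 3: phi=1, psi=0 -> continue
  step 10: psi=1 and phi held for [0,10) -> witness found
Witness step = 10

10


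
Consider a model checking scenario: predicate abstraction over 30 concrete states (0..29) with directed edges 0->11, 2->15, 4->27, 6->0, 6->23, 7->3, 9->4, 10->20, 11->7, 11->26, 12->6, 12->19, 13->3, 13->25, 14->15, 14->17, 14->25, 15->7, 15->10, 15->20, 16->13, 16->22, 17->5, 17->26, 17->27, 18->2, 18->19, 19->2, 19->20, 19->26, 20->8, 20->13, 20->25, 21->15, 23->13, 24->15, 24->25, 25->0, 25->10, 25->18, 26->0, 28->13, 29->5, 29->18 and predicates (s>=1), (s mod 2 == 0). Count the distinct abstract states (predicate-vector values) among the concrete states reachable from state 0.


BFS from 0:
Concrete reachable: {0, 3, 7, 11, 26}
Abstract via predicates (s>=1), (s mod 2 == 0):
  (0,1) <- {0}
  (1,0) <- {3, 7, 11}
  (1,1) <- {26}
Distinct abstract states = 3

3


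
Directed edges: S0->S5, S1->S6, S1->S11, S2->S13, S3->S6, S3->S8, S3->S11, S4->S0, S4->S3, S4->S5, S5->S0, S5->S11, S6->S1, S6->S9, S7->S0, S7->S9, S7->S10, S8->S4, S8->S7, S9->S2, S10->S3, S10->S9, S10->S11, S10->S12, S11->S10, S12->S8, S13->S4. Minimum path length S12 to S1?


BFS layer-by-layer from S12:
  dist 0: {S12}
  dist 1: {S8}
  dist 2: {S4, S7}
  dist 3: {S0, S3, S5, S9, S10}
  dist 4: {S2, S6, S11}
  dist 5: {S1, S13}
  -> S1 reached at distance 5
Shortest path length = 5

5


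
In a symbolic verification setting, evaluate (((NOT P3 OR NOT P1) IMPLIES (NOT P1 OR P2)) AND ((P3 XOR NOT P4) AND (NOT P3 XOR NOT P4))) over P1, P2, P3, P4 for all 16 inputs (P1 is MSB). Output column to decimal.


Formula: (((NOT P3 OR NOT P1) IMPLIES (NOT P1 OR P2)) AND ((P3 XOR NOT P4) AND (NOT P3 XOR NOT P4))) over P1, P2, P3, P4 (16 rows)
Evaluate each row (bits = P1,P2,P3,P4, MSB first):
  row 0 [0000]: (((NOT 0 OR NOT 0) IMPLIES (NOT 0 OR 0)) AND ((0 XOR NOT 0) AND (NOT 0 XOR NOT 0))) -> 0
  row 1 [0001]: (((NOT 0 OR NOT 0) IMPLIES (NOT 0 OR 0)) AND ((0 XOR NOT 1) AND (NOT 0 XOR NOT 1))) -> 0
  row 2 [0010]: (((NOT 1 OR NOT 0) IMPLIES (NOT 0 OR 0)) AND ((1 XOR NOT 0) AND (NOT 1 XOR NOT 0))) -> 0
  row 3 [0011]: (((NOT 1 OR NOT 0) IMPLIES (NOT 0 OR 0)) AND ((1 XOR NOT 1) AND (NOT 1 XOR NOT 1))) -> 0
  row 4 [0100]: (((NOT 0 OR NOT 0) IMPLIES (NOT 0 OR 1)) AND ((0 XOR NOT 0) AND (NOT 0 XOR NOT 0))) -> 0
  row 5 [0101]: (((NOT 0 OR NOT 0) IMPLIES (NOT 0 OR 1)) AND ((0 XOR NOT 1) AND (NOT 0 XOR NOT 1))) -> 0
  row 6 [0110]: (((NOT 1 OR NOT 0) IMPLIES (NOT 0 OR 1)) AND ((1 XOR NOT 0) AND (NOT 1 XOR NOT 0))) -> 0
  row 7 [0111]: (((NOT 1 OR NOT 0) IMPLIES (NOT 0 OR 1)) AND ((1 XOR NOT 1) AND (NOT 1 XOR NOT 1))) -> 0
  row 8 [1000]: (((NOT 0 OR NOT 1) IMPLIES (NOT 1 OR 0)) AND ((0 XOR NOT 0) AND (NOT 0 XOR NOT 0))) -> 0
  row 9 [1001]: (((NOT 0 OR NOT 1) IMPLIES (NOT 1 OR 0)) AND ((0 XOR NOT 1) AND (NOT 0 XOR NOT 1))) -> 0
  row 10 [1010]: (((NOT 1 OR NOT 1) IMPLIES (NOT 1 OR 0)) AND ((1 XOR NOT 0) AND (NOT 1 XOR NOT 0))) -> 0
  row 11 [1011]: (((NOT 1 OR NOT 1) IMPLIES (NOT 1 OR 0)) AND ((1 XOR NOT 1) AND (NOT 1 XOR NOT 1))) -> 0
  row 12 [1100]: (((NOT 0 OR NOT 1) IMPLIES (NOT 1 OR 1)) AND ((0 XOR NOT 0) AND (NOT 0 XOR NOT 0))) -> 0
  row 13 [1101]: (((NOT 0 OR NOT 1) IMPLIES (NOT 1 OR 1)) AND ((0 XOR NOT 1) AND (NOT 0 XOR NOT 1))) -> 0
  row 14 [1110]: (((NOT 1 OR NOT 1) IMPLIES (NOT 1 OR 1)) AND ((1 XOR NOT 0) AND (NOT 1 XOR NOT 0))) -> 0
  row 15 [1111]: (((NOT 1 OR NOT 1) IMPLIES (NOT 1 OR 1)) AND ((1 XOR NOT 1) AND (NOT 1 XOR NOT 1))) -> 0
Full result column, 4 rows per line (P1,P2 fixed per line; P3,P4 runs 00..11 left to right):
  rows 0-3 [P1,P2=00]: 0000  = hex 0
  rows 4-7 [P1,P2=01]: 0000  = hex 0
  rows 8-11 [P1,P2=10]: 0000  = hex 0
  rows 12-15 [P1,P2=11]: 0000  = hex 0
Output column (row 0 .. row 15) = 0000000000000000
Output column grouped in 4s = 0000 0000 0000 0000 = 0x0000
Convert to decimal digit by digit (value = value*16 + digit):
  0 -> 0
  0*16 + 0 = 0
  0*16 + 0 = 0
  0*16 + 0 = 0
Decimal = 0

0


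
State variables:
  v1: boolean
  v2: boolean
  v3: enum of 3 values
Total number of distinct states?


State space = product of domain sizes of all variables.
Domain sizes:
  v1 (boolean): 2
  v2 (boolean): 2
  v3 (enum of 3 values): 3
Product = 2 * 2 * 3 = 12

12


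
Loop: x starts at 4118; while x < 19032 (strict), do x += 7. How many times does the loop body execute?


Step 1: x goes from 4118 toward 19032 by 7; the body runs while x<19032, so iterations = ceil((bound-start)/step)
Step 2: Distance=14914
Step 3: ceil(14914/7)=2131

2131


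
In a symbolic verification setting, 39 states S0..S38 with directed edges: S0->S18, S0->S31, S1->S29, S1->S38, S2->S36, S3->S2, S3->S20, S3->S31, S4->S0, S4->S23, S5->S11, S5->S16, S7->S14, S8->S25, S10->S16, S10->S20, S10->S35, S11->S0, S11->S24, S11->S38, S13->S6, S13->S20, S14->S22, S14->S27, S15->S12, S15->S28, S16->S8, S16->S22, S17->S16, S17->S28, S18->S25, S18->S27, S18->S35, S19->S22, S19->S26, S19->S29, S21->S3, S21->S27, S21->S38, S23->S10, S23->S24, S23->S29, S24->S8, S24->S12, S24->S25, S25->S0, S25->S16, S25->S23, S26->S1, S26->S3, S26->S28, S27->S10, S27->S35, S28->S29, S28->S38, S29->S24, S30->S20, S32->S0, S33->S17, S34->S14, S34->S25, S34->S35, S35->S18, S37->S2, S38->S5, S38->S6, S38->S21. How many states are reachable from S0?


BFS from S0:
  layer 0: {S0}
  layer 1: {S18, S31}
  layer 2: {S25, S27, S35}
  layer 3: {S10, S16, S23}
  layer 4: {S8, S20, S22, S24, S29}
  layer 5: {S12}
Reachable set: {S0, S8, S10, S12, S16, S18, S20, S22, S23, S24, S25, S27, S29, S31, S35}
Count = 15

15


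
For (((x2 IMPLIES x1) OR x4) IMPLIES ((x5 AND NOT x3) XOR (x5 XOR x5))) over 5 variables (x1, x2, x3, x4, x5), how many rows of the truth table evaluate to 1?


Formula: (((x2 IMPLIES x1) OR x4) IMPLIES ((x5 AND NOT x3) XOR (x5 XOR x5))) over 5 vars (32 rows)
Evaluate each row (x1, x2, x3, x4, x5 as bits, MSB first):
  row 0 [00000]: (((0 IMPLIES 0) OR 0) IMPLIES ((0 AND NOT 0) XOR (0 XOR 0))) -> 0
  row 1 [00001]: (((0 IMPLIES 0) OR 0) IMPLIES ((1 AND NOT 0) XOR (1 XOR 1))) -> 1
  row 2 [00010]: (((0 IMPLIES 0) OR 1) IMPLIES ((0 AND NOT 0) XOR (0 XOR 0))) -> 0
  row 3 [00011]: (((0 IMPLIES 0) OR 1) IMPLIES ((1 AND NOT 0) XOR (1 XOR 1))) -> 1
  row 4 [00100]: (((0 IMPLIES 0) OR 0) IMPLIES ((0 AND NOT 1) XOR (0 XOR 0))) -> 0
  row 5 [00101]: (((0 IMPLIES 0) OR 0) IMPLIES ((1 AND NOT 1) XOR (1 XOR 1))) -> 0
  row 6 [00110]: (((0 IMPLIES 0) OR 1) IMPLIES ((0 AND NOT 1) XOR (0 XOR 0))) -> 0
  row 7 [00111]: (((0 IMPLIES 0) OR 1) IMPLIES ((1 AND NOT 1) XOR (1 XOR 1))) -> 0
  row 8 [01000]: (((1 IMPLIES 0) OR 0) IMPLIES ((0 AND NOT 0) XOR (0 XOR 0))) -> 1
  row 9 [01001]: (((1 IMPLIES 0) OR 0) IMPLIES ((1 AND NOT 0) XOR (1 XOR 1))) -> 1
  row 10 [01010]: (((1 IMPLIES 0) OR 1) IMPLIES ((0 AND NOT 0) XOR (0 XOR 0))) -> 0
  row 11 [01011]: (((1 IMPLIES 0) OR 1) IMPLIES ((1 AND NOT 0) XOR (1 XOR 1))) -> 1
  row 12 [01100]: (((1 IMPLIES 0) OR 0) IMPLIES ((0 AND NOT 1) XOR (0 XOR 0))) -> 1
  row 13 [01101]: (((1 IMPLIES 0) OR 0) IMPLIES ((1 AND NOT 1) XOR (1 XOR 1))) -> 1
  row 14 [01110]: (((1 IMPLIES 0) OR 1) IMPLIES ((0 AND NOT 1) XOR (0 XOR 0))) -> 0
  row 15 [01111]: (((1 IMPLIES 0) OR 1) IMPLIES ((1 AND NOT 1) XOR (1 XOR 1))) -> 0
  row 16 [10000]: (((0 IMPLIES 1) OR 0) IMPLIES ((0 AND NOT 0) XOR (0 XOR 0))) -> 0
  row 17 [10001]: (((0 IMPLIES 1) OR 0) IMPLIES ((1 AND NOT 0) XOR (1 XOR 1))) -> 1
  row 18 [10010]: (((0 IMPLIES 1) OR 1) IMPLIES ((0 AND NOT 0) XOR (0 XOR 0))) -> 0
  row 19 [10011]: (((0 IMPLIES 1) OR 1) IMPLIES ((1 AND NOT 0) XOR (1 XOR 1))) -> 1
  row 20 [10100]: (((0 IMPLIES 1) OR 0) IMPLIES ((0 AND NOT 1) XOR (0 XOR 0))) -> 0
  row 21 [10101]: (((0 IMPLIES 1) OR 0) IMPLIES ((1 AND NOT 1) XOR (1 XOR 1))) -> 0
  row 22 [10110]: (((0 IMPLIES 1) OR 1) IMPLIES ((0 AND NOT 1) XOR (0 XOR 0))) -> 0
  row 23 [10111]: (((0 IMPLIES 1) OR 1) IMPLIES ((1 AND NOT 1) XOR (1 XOR 1))) -> 0
  row 24 [11000]: (((1 IMPLIES 1) OR 0) IMPLIES ((0 AND NOT 0) XOR (0 XOR 0))) -> 0
  row 25 [11001]: (((1 IMPLIES 1) OR 0) IMPLIES ((1 AND NOT 0) XOR (1 XOR 1))) -> 1
  row 26 [11010]: (((1 IMPLIES 1) OR 1) IMPLIES ((0 AND NOT 0) XOR (0 XOR 0))) -> 0
  row 27 [11011]: (((1 IMPLIES 1) OR 1) IMPLIES ((1 AND NOT 0) XOR (1 XOR 1))) -> 1
  row 28 [11100]: (((1 IMPLIES 1) OR 0) IMPLIES ((0 AND NOT 1) XOR (0 XOR 0))) -> 0
  row 29 [11101]: (((1 IMPLIES 1) OR 0) IMPLIES ((1 AND NOT 1) XOR (1 XOR 1))) -> 0
  row 30 [11110]: (((1 IMPLIES 1) OR 1) IMPLIES ((0 AND NOT 1) XOR (0 XOR 0))) -> 0
  row 31 [11111]: (((1 IMPLIES 1) OR 1) IMPLIES ((1 AND NOT 1) XOR (1 XOR 1))) -> 0
Full result column, 8 rows per line (x1,x2 fixed per line; x3,x4,x5 runs 000..111 left to right):
  rows 0-7 [x1,x2=00]: 01010000  (ones: 2)
  rows 8-15 [x1,x2=01]: 11011100  (ones: 5)
  rows 16-23 [x1,x2=10]: 01010000  (ones: 2)
  rows 24-31 [x1,x2=11]: 01010000  (ones: 2)
Count of 1-rows = 2+5+2+2 = 11

11


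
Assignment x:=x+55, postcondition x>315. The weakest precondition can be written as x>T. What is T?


Formula: wp(x:=E, P) = P[E/x] (substitute E for x in postcondition)
Step 1: Postcondition: x>315
Step 2: Substitute x+55 for x: x+55>315
Step 3: Solve for x: x > 315-55 = 260

260


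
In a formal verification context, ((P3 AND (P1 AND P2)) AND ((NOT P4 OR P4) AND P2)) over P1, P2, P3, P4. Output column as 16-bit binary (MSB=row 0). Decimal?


Formula: ((P3 AND (P1 AND P2)) AND ((NOT P4 OR P4) AND P2)) over P1, P2, P3, P4 (16 rows)
Evaluate each row (bits = P1,P2,P3,P4, MSB first):
  row 0 [0000]: ((0 AND (0 AND 0)) AND ((NOT 0 OR 0) AND 0)) -> 0
  row 1 [0001]: ((0 AND (0 AND 0)) AND ((NOT 1 OR 1) AND 0)) -> 0
  row 2 [0010]: ((1 AND (0 AND 0)) AND ((NOT 0 OR 0) AND 0)) -> 0
  row 3 [0011]: ((1 AND (0 AND 0)) AND ((NOT 1 OR 1) AND 0)) -> 0
  row 4 [0100]: ((0 AND (0 AND 1)) AND ((NOT 0 OR 0) AND 1)) -> 0
  row 5 [0101]: ((0 AND (0 AND 1)) AND ((NOT 1 OR 1) AND 1)) -> 0
  row 6 [0110]: ((1 AND (0 AND 1)) AND ((NOT 0 OR 0) AND 1)) -> 0
  row 7 [0111]: ((1 AND (0 AND 1)) AND ((NOT 1 OR 1) AND 1)) -> 0
  row 8 [1000]: ((0 AND (1 AND 0)) AND ((NOT 0 OR 0) AND 0)) -> 0
  row 9 [1001]: ((0 AND (1 AND 0)) AND ((NOT 1 OR 1) AND 0)) -> 0
  row 10 [1010]: ((1 AND (1 AND 0)) AND ((NOT 0 OR 0) AND 0)) -> 0
  row 11 [1011]: ((1 AND (1 AND 0)) AND ((NOT 1 OR 1) AND 0)) -> 0
  row 12 [1100]: ((0 AND (1 AND 1)) AND ((NOT 0 OR 0) AND 1)) -> 0
  row 13 [1101]: ((0 AND (1 AND 1)) AND ((NOT 1 OR 1) AND 1)) -> 0
  row 14 [1110]: ((1 AND (1 AND 1)) AND ((NOT 0 OR 0) AND 1)) -> 1
  row 15 [1111]: ((1 AND (1 AND 1)) AND ((NOT 1 OR 1) AND 1)) -> 1
Full result column, 4 rows per line (P1,P2 fixed per line; P3,P4 runs 00..11 left to right):
  rows 0-3 [P1,P2=00]: 0000  = hex 0
  rows 4-7 [P1,P2=01]: 0000  = hex 0
  rows 8-11 [P1,P2=10]: 0000  = hex 0
  rows 12-15 [P1,P2=11]: 0011  = hex 3
Output column (row 0 .. row 15) = 0000000000000011
Output column grouped in 4s = 0000 0000 0000 0011 = 0x0003
Convert to decimal digit by digit (value = value*16 + digit):
  0 -> 0
  0*16 + 0 = 0
  0*16 + 0 = 0
  0*16 + 3 = 3
Decimal = 3

3


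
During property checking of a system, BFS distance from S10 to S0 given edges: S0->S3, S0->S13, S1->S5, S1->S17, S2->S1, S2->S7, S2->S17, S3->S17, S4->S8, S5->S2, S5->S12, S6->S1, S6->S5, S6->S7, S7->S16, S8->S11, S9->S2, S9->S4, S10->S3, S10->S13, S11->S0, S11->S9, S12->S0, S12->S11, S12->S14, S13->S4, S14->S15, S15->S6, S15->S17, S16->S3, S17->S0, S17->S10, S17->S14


BFS layer-by-layer from S10:
  dist 0: {S10}
  dist 1: {S3, S13}
  dist 2: {S4, S17}
  dist 3: {S0, S8, S14}
  -> S0 reached at distance 3
Shortest path length = 3

3


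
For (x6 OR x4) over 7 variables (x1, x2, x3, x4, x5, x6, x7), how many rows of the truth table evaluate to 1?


Formula: (x6 OR x4) over 7 vars (128 rows)
Evaluate each row (x1, x2, x3, x4, x5, x6, x7 as bits, MSB first):
  row 0 [0000000]: (0 OR 0) -> 0
  row 1 [0000001]: (0 OR 0) -> 0
  row 2 [0000010]: (1 OR 0) -> 1
  row 3 [0000011]: (1 OR 0) -> 1
  row 4 [0000100]: (0 OR 0) -> 0
  (every remaining row is evaluated the same way; all 128 results are listed next)
Full result column, 8 rows per line (x1,x2,x3,x4 fixed per line; x5,x6,x7 runs 000..111 left to right):
  rows 0-7 [x1,x2,x3,x4=0000]: 00110011  (ones: 4)
  rows 8-15 [x1,x2,x3,x4=0001]: 11111111  (ones: 8)
  rows 16-23 [x1,x2,x3,x4=0010]: 00110011  (ones: 4)
  rows 24-31 [x1,x2,x3,x4=0011]: 11111111  (ones: 8)
  rows 32-39 [x1,x2,x3,x4=0100]: 00110011  (ones: 4)
  rows 40-47 [x1,x2,x3,x4=0101]: 11111111  (ones: 8)
  rows 48-55 [x1,x2,x3,x4=0110]: 00110011  (ones: 4)
  rows 56-63 [x1,x2,x3,x4=0111]: 11111111  (ones: 8)
  rows 64-71 [x1,x2,x3,x4=1000]: 00110011  (ones: 4)
  rows 72-79 [x1,x2,x3,x4=1001]: 11111111  (ones: 8)
  rows 80-87 [x1,x2,x3,x4=1010]: 00110011  (ones: 4)
  rows 88-95 [x1,x2,x3,x4=1011]: 11111111  (ones: 8)
  rows 96-103 [x1,x2,x3,x4=1100]: 00110011  (ones: 4)
  rows 104-111 [x1,x2,x3,x4=1101]: 11111111  (ones: 8)
  rows 112-119 [x1,x2,x3,x4=1110]: 00110011  (ones: 4)
  rows 120-127 [x1,x2,x3,x4=1111]: 11111111  (ones: 8)
Count of 1-rows = 4+8+4+8+4+8+4+8+4+8+4+8+4+8+4+8 = 96

96


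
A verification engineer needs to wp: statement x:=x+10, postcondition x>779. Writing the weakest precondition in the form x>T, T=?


Formula: wp(x:=E, P) = P[E/x] (substitute E for x in postcondition)
Step 1: Postcondition: x>779
Step 2: Substitute x+10 for x: x+10>779
Step 3: Solve for x: x > 779-10 = 769

769


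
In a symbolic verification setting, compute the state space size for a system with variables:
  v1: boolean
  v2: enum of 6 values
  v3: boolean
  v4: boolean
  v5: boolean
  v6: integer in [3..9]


State space = product of domain sizes of all variables.
Domain sizes:
  v1 (boolean): 2
  v2 (enum of 6 values): 6
  v3 (boolean): 2
  v4 (boolean): 2
  v5 (boolean): 2
  v6 (integer in [3..9]): 7
Product = 2 * 6 * 2 * 2 * 2 * 7 = 672

672


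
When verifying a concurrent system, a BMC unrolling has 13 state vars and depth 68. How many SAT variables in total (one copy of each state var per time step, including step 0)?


BMC unrolls to depth k, creating one copy of each state var for steps 0..k.
Step count = 68 + 1 = 69 (steps 0 through 68)
Vars per step = 13
Total = 13 * 69 = 897

897


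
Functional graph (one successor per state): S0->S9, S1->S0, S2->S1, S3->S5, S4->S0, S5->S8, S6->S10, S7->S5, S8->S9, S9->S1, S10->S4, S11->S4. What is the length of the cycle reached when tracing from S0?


Trace from S0 until a state repeats:
  S0 -> S9 -> S1 -> S0
S0 first seen at step 0, revisited at step 3.
Cycle length = 3 - 0 = 3

3


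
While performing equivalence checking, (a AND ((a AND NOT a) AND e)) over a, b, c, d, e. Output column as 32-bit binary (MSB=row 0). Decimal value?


Formula: (a AND ((a AND NOT a) AND e)) over a, b, c, d, e (32 rows)
Evaluate each row (bits = a,b,c,d,e, MSB first):
  row 0 [00000]: (0 AND ((0 AND NOT 0) AND 0)) -> 0
  row 1 [00001]: (0 AND ((0 AND NOT 0) AND 1)) -> 0
  row 2 [00010]: (0 AND ((0 AND NOT 0) AND 0)) -> 0
  row 3 [00011]: (0 AND ((0 AND NOT 0) AND 1)) -> 0
  row 4 [00100]: (0 AND ((0 AND NOT 0) AND 0)) -> 0
  row 5 [00101]: (0 AND ((0 AND NOT 0) AND 1)) -> 0
  row 6 [00110]: (0 AND ((0 AND NOT 0) AND 0)) -> 0
  row 7 [00111]: (0 AND ((0 AND NOT 0) AND 1)) -> 0
  row 8 [01000]: (0 AND ((0 AND NOT 0) AND 0)) -> 0
  row 9 [01001]: (0 AND ((0 AND NOT 0) AND 1)) -> 0
  row 10 [01010]: (0 AND ((0 AND NOT 0) AND 0)) -> 0
  row 11 [01011]: (0 AND ((0 AND NOT 0) AND 1)) -> 0
  row 12 [01100]: (0 AND ((0 AND NOT 0) AND 0)) -> 0
  row 13 [01101]: (0 AND ((0 AND NOT 0) AND 1)) -> 0
  row 14 [01110]: (0 AND ((0 AND NOT 0) AND 0)) -> 0
  row 15 [01111]: (0 AND ((0 AND NOT 0) AND 1)) -> 0
  row 16 [10000]: (1 AND ((1 AND NOT 1) AND 0)) -> 0
  row 17 [10001]: (1 AND ((1 AND NOT 1) AND 1)) -> 0
  row 18 [10010]: (1 AND ((1 AND NOT 1) AND 0)) -> 0
  row 19 [10011]: (1 AND ((1 AND NOT 1) AND 1)) -> 0
  row 20 [10100]: (1 AND ((1 AND NOT 1) AND 0)) -> 0
  row 21 [10101]: (1 AND ((1 AND NOT 1) AND 1)) -> 0
  row 22 [10110]: (1 AND ((1 AND NOT 1) AND 0)) -> 0
  row 23 [10111]: (1 AND ((1 AND NOT 1) AND 1)) -> 0
  row 24 [11000]: (1 AND ((1 AND NOT 1) AND 0)) -> 0
  row 25 [11001]: (1 AND ((1 AND NOT 1) AND 1)) -> 0
  row 26 [11010]: (1 AND ((1 AND NOT 1) AND 0)) -> 0
  row 27 [11011]: (1 AND ((1 AND NOT 1) AND 1)) -> 0
  row 28 [11100]: (1 AND ((1 AND NOT 1) AND 0)) -> 0
  row 29 [11101]: (1 AND ((1 AND NOT 1) AND 1)) -> 0
  row 30 [11110]: (1 AND ((1 AND NOT 1) AND 0)) -> 0
  row 31 [11111]: (1 AND ((1 AND NOT 1) AND 1)) -> 0
Full result column, 4 rows per line (a,b,c fixed per line; d,e runs 00..11 left to right):
  rows 0-3 [a,b,c=000]: 0000  = hex 0
  rows 4-7 [a,b,c=001]: 0000  = hex 0
  rows 8-11 [a,b,c=010]: 0000  = hex 0
  rows 12-15 [a,b,c=011]: 0000  = hex 0
  rows 16-19 [a,b,c=100]: 0000  = hex 0
  rows 20-23 [a,b,c=101]: 0000  = hex 0
  rows 24-27 [a,b,c=110]: 0000  = hex 0
  rows 28-31 [a,b,c=111]: 0000  = hex 0
Output column (row 0 .. row 31) = 00000000000000000000000000000000
Output column grouped in 4s = 0000 0000 0000 0000 0000 0000 0000 0000 = 0x00000000
Convert to decimal digit by digit (value = value*16 + digit):
  0 -> 0
  0*16 + 0 = 0
  0*16 + 0 = 0
  0*16 + 0 = 0
  0*16 + 0 = 0
  0*16 + 0 = 0
  0*16 + 0 = 0
  0*16 + 0 = 0
Decimal = 0

0


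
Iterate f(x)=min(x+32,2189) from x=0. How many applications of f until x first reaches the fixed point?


Step 1: x=0, cap=2189, increment=32
Step 2: x grows by 32 each step until capped at 2189; fixed point is x=2189
Step 3: iterations = ceil(2189/32) = 69

69


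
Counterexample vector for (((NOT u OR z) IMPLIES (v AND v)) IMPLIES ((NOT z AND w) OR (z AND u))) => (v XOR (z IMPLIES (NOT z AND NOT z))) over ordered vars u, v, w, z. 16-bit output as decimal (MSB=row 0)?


F1 = (((NOT u OR z) IMPLIES (v AND v)) IMPLIES ((NOT z AND w) OR (z AND u)))
F2 = (v XOR (z IMPLIES (NOT z AND NOT z)))
Counterexample to F1=>F2 is where F1=1 and F2=0.
Evaluate each row (bits = u,v,w,z, MSB first):
  row 0 [0000]: F1=1 F2=1 -> F1&~F2 -> 0
  row 1 [0001]: F1=1 F2=0 -> F1&~F2 -> 1
  row 2 [0010]: F1=1 F2=1 -> F1&~F2 -> 0
  row 3 [0011]: F1=1 F2=0 -> F1&~F2 -> 1
  row 4 [0100]: F1=0 F2=0 -> F1&~F2 -> 0
  row 5 [0101]: F1=0 F2=1 -> F1&~F2 -> 0
  row 6 [0110]: F1=1 F2=0 -> F1&~F2 -> 1
  row 7 [0111]: F1=0 F2=1 -> F1&~F2 -> 0
  row 8 [1000]: F1=0 F2=1 -> F1&~F2 -> 0
  row 9 [1001]: F1=1 F2=0 -> F1&~F2 -> 1
  row 10 [1010]: F1=1 F2=1 -> F1&~F2 -> 0
  row 11 [1011]: F1=1 F2=0 -> F1&~F2 -> 1
  row 12 [1100]: F1=0 F2=0 -> F1&~F2 -> 0
  row 13 [1101]: F1=1 F2=1 -> F1&~F2 -> 0
  row 14 [1110]: F1=1 F2=0 -> F1&~F2 -> 1
  row 15 [1111]: F1=1 F2=1 -> F1&~F2 -> 0
Full result column, 4 rows per line (u,v fixed per line; w,z runs 00..11 left to right):
  rows 0-3 [u,v=00]: 0101  = hex 5
  rows 4-7 [u,v=01]: 0010  = hex 2
  rows 8-11 [u,v=10]: 0101  = hex 5
  rows 12-15 [u,v=11]: 0010  = hex 2
Counterexample vector (row 0 .. row 15) = 0101001001010010
Output column grouped in 4s = 0101 0010 0101 0010 = 0x5252
Convert to decimal digit by digit (value = value*16 + digit):
  5 -> 5
  5*16 + 2 = 82
  82*16 + 5 = 1317
  1317*16 + 2 = 21074
Decimal = 21074

21074


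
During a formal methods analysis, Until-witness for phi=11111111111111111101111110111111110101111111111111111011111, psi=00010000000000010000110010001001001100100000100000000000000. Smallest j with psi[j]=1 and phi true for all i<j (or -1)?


(phi U psi) at 0: need smallest j with psi[j]=1 and phi[i]=1 for all i in [0,j).
Scan from step 0:
  step 0: phi=1, psi=0 -> continue
  step 1: phi=1, psi=0 -> continue
  step 2: phi=1, psi=0 -> continue
  step 3: psi=1 and phi held for [0,3) -> witness found
Witness step = 3

3


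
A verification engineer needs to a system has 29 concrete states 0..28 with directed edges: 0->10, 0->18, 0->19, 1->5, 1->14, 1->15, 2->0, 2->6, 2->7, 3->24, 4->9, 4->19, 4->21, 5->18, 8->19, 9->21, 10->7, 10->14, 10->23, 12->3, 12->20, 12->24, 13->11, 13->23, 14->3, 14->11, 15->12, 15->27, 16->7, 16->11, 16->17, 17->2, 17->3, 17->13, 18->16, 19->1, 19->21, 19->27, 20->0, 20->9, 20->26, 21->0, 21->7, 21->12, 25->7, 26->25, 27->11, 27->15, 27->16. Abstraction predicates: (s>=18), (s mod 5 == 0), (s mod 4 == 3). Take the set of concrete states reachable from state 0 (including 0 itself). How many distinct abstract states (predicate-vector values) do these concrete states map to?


BFS from 0:
Concrete reachable: {0, 1, 2, 3, 5, 6, 7, 9, 10, 11, 12, 13, 14, 15, 16, 17, 18, 19, 20, 21, 23, 24, 25, 26, 27}
Abstract via predicates (s>=18), (s mod 5 == 0), (s mod 4 == 3):
  (0,0,0) <- {1, 2, 6, 9, 12, 13, 14, 16, 17}
  (0,0,1) <- {3, 7, 11}
  (0,1,0) <- {0, 5, 10}
  (0,1,1) <- {15}
  (1,0,0) <- {18, 21, 24, 26}
  (1,0,1) <- {19, 23, 27}
  (1,1,0) <- {20, 25}
Distinct abstract states = 7

7


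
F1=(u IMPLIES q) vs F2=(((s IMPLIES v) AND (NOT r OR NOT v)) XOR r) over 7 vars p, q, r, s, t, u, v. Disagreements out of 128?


F1 = (u IMPLIES q)
F2 = (((s IMPLIES v) AND (NOT r OR NOT v)) XOR r)
Evaluate both on each of 128 rows (bits = p,q,r,s,t,u,v):
  row 0 [0000000]: F1=1 F2=1 -> 0
  row 1 [0000001]: F1=1 F2=1 -> 0
  row 2 [0000010]: F1=0 F2=1 (differ) -> 1
  row 3 [0000011]: F1=0 F2=1 (differ) -> 1
  row 4 [0000100]: F1=1 F2=1 -> 0
  (every remaining row is evaluated the same way; all 128 results are listed next)
Full result column, 8 rows per line (p,q,r,s fixed per line; t,u,v runs 000..111 left to right):
  rows 0-7 [p,q,r,s=0000]: 00110011  (ones: 4)
  rows 8-15 [p,q,r,s=0001]: 10011001  (ones: 4)
  rows 16-23 [p,q,r,s=0010]: 10011001  (ones: 4)
  rows 24-31 [p,q,r,s=0011]: 00110011  (ones: 4)
  rows 32-39 [p,q,r,s=0100]: 00000000  (ones: 0)
  rows 40-47 [p,q,r,s=0101]: 10101010  (ones: 4)
  rows 48-55 [p,q,r,s=0110]: 10101010  (ones: 4)
  rows 56-63 [p,q,r,s=0111]: 00000000  (ones: 0)
  rows 64-71 [p,q,r,s=1000]: 00110011  (ones: 4)
  rows 72-79 [p,q,r,s=1001]: 10011001  (ones: 4)
  rows 80-87 [p,q,r,s=1010]: 10011001  (ones: 4)
  rows 88-95 [p,q,r,s=1011]: 00110011  (ones: 4)
  rows 96-103 [p,q,r,s=1100]: 00000000  (ones: 0)
  rows 104-111 [p,q,r,s=1101]: 10101010  (ones: 4)
  rows 112-119 [p,q,r,s=1110]: 10101010  (ones: 4)
  rows 120-127 [p,q,r,s=1111]: 00000000  (ones: 0)
Disagreements = 4+4+4+4+0+4+4+0+4+4+4+4+0+4+4+0 = 48

48


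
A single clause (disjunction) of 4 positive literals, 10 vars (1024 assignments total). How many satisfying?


Step 1: Total=2^10=1024
Step 2: Unsat when all 4 false: 2^6=64
Step 3: Sat=1024-64=960

960


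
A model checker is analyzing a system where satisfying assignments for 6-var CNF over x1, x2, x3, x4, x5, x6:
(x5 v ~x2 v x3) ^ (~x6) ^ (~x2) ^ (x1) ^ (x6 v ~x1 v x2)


CNF with 5 clauses over 6 vars (64 assignments).
An assignment satisfies CNF iff every clause has >=1 true literal.
Check each row (bits = x1,x2,x3,x4,x5,x6; clause T/F shown):
  row 0 [000000]: clauses=TTTFT -> 0
  row 1 [000001]: clauses=TFTFT -> 0
  row 2 [000010]: clauses=TTTFT -> 0
  row 3 [000011]: clauses=TFTFT -> 0
  row 4 [000100]: clauses=TTTFT -> 0
  (every remaining row is evaluated the same way; all 64 results are listed next)
Full result column, 8 rows per line (x1,x2,x3 fixed per line; x4,x5,x6 runs 000..111 left to right):
  rows 0-7 [x1,x2,x3=000]: 00000000  (ones: 0)
  rows 8-15 [x1,x2,x3=001]: 00000000  (ones: 0)
  rows 16-23 [x1,x2,x3=010]: 00000000  (ones: 0)
  rows 24-31 [x1,x2,x3=011]: 00000000  (ones: 0)
  rows 32-39 [x1,x2,x3=100]: 00000000  (ones: 0)
  rows 40-47 [x1,x2,x3=101]: 00000000  (ones: 0)
  rows 48-55 [x1,x2,x3=110]: 00000000  (ones: 0)
  rows 56-63 [x1,x2,x3=111]: 00000000  (ones: 0)
Satisfying assignments = 0+0+0+0+0+0+0+0 = 0

0


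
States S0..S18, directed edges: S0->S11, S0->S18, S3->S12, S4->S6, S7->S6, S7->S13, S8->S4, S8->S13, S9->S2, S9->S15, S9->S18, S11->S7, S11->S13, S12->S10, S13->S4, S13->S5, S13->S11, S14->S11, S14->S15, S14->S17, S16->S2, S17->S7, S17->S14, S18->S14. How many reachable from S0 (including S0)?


BFS from S0:
  layer 0: {S0}
  layer 1: {S11, S18}
  layer 2: {S7, S13, S14}
  layer 3: {S4, S5, S6, S15, S17}
Reachable set: {S0, S4, S5, S6, S7, S11, S13, S14, S15, S17, S18}
Count = 11

11


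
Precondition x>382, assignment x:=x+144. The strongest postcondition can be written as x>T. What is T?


Formula: sp(P, x:=E) = exists old_x. (x = E[old_x/x]) AND P[old_x/x] (old_x is the value of x before the assignment; eliminate old_x by solving x = E[old_x/x] for old_x)
Step 1: Precondition P: x>382, i.e. old_x > 382
Step 2: Assignment gives x = old_x + 144, so old_x = x - 144
Step 3: Substitute into P: x - 144 > 382
Step 4: Simplify: x > 382+144 = 526

526


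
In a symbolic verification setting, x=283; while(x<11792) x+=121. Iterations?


Step 1: x goes from 283 toward 11792 by 121; the body runs while x<11792, so iterations = ceil((bound-start)/step)
Step 2: Distance=11509
Step 3: ceil(11509/121)=96

96


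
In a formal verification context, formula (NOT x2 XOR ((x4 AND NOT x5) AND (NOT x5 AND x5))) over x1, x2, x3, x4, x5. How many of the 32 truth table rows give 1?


Formula: (NOT x2 XOR ((x4 AND NOT x5) AND (NOT x5 AND x5))) over 5 vars (32 rows)
Evaluate each row (x1, x2, x3, x4, x5 as bits, MSB first):
  row 0 [00000]: (NOT 0 XOR ((0 AND NOT 0) AND (NOT 0 AND 0))) -> 1
  row 1 [00001]: (NOT 0 XOR ((0 AND NOT 1) AND (NOT 1 AND 1))) -> 1
  row 2 [00010]: (NOT 0 XOR ((1 AND NOT 0) AND (NOT 0 AND 0))) -> 1
  row 3 [00011]: (NOT 0 XOR ((1 AND NOT 1) AND (NOT 1 AND 1))) -> 1
  row 4 [00100]: (NOT 0 XOR ((0 AND NOT 0) AND (NOT 0 AND 0))) -> 1
  row 5 [00101]: (NOT 0 XOR ((0 AND NOT 1) AND (NOT 1 AND 1))) -> 1
  row 6 [00110]: (NOT 0 XOR ((1 AND NOT 0) AND (NOT 0 AND 0))) -> 1
  row 7 [00111]: (NOT 0 XOR ((1 AND NOT 1) AND (NOT 1 AND 1))) -> 1
  row 8 [01000]: (NOT 1 XOR ((0 AND NOT 0) AND (NOT 0 AND 0))) -> 0
  row 9 [01001]: (NOT 1 XOR ((0 AND NOT 1) AND (NOT 1 AND 1))) -> 0
  row 10 [01010]: (NOT 1 XOR ((1 AND NOT 0) AND (NOT 0 AND 0))) -> 0
  row 11 [01011]: (NOT 1 XOR ((1 AND NOT 1) AND (NOT 1 AND 1))) -> 0
  row 12 [01100]: (NOT 1 XOR ((0 AND NOT 0) AND (NOT 0 AND 0))) -> 0
  row 13 [01101]: (NOT 1 XOR ((0 AND NOT 1) AND (NOT 1 AND 1))) -> 0
  row 14 [01110]: (NOT 1 XOR ((1 AND NOT 0) AND (NOT 0 AND 0))) -> 0
  row 15 [01111]: (NOT 1 XOR ((1 AND NOT 1) AND (NOT 1 AND 1))) -> 0
  row 16 [10000]: (NOT 0 XOR ((0 AND NOT 0) AND (NOT 0 AND 0))) -> 1
  row 17 [10001]: (NOT 0 XOR ((0 AND NOT 1) AND (NOT 1 AND 1))) -> 1
  row 18 [10010]: (NOT 0 XOR ((1 AND NOT 0) AND (NOT 0 AND 0))) -> 1
  row 19 [10011]: (NOT 0 XOR ((1 AND NOT 1) AND (NOT 1 AND 1))) -> 1
  row 20 [10100]: (NOT 0 XOR ((0 AND NOT 0) AND (NOT 0 AND 0))) -> 1
  row 21 [10101]: (NOT 0 XOR ((0 AND NOT 1) AND (NOT 1 AND 1))) -> 1
  row 22 [10110]: (NOT 0 XOR ((1 AND NOT 0) AND (NOT 0 AND 0))) -> 1
  row 23 [10111]: (NOT 0 XOR ((1 AND NOT 1) AND (NOT 1 AND 1))) -> 1
  row 24 [11000]: (NOT 1 XOR ((0 AND NOT 0) AND (NOT 0 AND 0))) -> 0
  row 25 [11001]: (NOT 1 XOR ((0 AND NOT 1) AND (NOT 1 AND 1))) -> 0
  row 26 [11010]: (NOT 1 XOR ((1 AND NOT 0) AND (NOT 0 AND 0))) -> 0
  row 27 [11011]: (NOT 1 XOR ((1 AND NOT 1) AND (NOT 1 AND 1))) -> 0
  row 28 [11100]: (NOT 1 XOR ((0 AND NOT 0) AND (NOT 0 AND 0))) -> 0
  row 29 [11101]: (NOT 1 XOR ((0 AND NOT 1) AND (NOT 1 AND 1))) -> 0
  row 30 [11110]: (NOT 1 XOR ((1 AND NOT 0) AND (NOT 0 AND 0))) -> 0
  row 31 [11111]: (NOT 1 XOR ((1 AND NOT 1) AND (NOT 1 AND 1))) -> 0
Full result column, 8 rows per line (x1,x2 fixed per line; x3,x4,x5 runs 000..111 left to right):
  rows 0-7 [x1,x2=00]: 11111111  (ones: 8)
  rows 8-15 [x1,x2=01]: 00000000  (ones: 0)
  rows 16-23 [x1,x2=10]: 11111111  (ones: 8)
  rows 24-31 [x1,x2=11]: 00000000  (ones: 0)
Count of 1-rows = 8+0+8+0 = 16

16


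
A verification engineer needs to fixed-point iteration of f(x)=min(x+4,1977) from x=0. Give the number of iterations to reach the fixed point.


Step 1: x=0, cap=1977, increment=4
Step 2: x grows by 4 each step until capped at 1977; fixed point is x=1977
Step 3: iterations = ceil(1977/4) = 495

495


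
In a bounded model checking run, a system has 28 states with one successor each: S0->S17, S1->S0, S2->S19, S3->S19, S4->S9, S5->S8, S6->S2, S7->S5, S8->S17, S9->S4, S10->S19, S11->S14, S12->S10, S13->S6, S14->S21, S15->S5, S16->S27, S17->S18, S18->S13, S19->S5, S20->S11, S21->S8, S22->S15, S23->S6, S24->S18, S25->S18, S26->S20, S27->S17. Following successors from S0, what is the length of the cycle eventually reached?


Trace from S0 until a state repeats:
  S0 -> S17 -> S18 -> S13 -> S6 -> S2 -> S19 -> S5 -> S8 -> S17
S17 first seen at step 1, revisited at step 9.
Cycle length = 9 - 1 = 8

8


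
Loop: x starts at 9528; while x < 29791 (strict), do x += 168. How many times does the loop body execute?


Step 1: x goes from 9528 toward 29791 by 168; the body runs while x<29791, so iterations = ceil((bound-start)/step)
Step 2: Distance=20263
Step 3: ceil(20263/168)=121

121


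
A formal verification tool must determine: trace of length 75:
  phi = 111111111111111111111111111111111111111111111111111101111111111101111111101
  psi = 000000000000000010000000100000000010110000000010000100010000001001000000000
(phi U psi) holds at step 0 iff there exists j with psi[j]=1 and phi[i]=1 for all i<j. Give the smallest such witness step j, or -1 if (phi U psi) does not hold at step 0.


(phi U psi) at 0: need smallest j with psi[j]=1 and phi[i]=1 for all i in [0,j).
Scan from step 0:
  step 0: phi=1, psi=0 -> continue
  step 1: phi=1, psi=0 -> continue
  step 2: phi=1, psi=0 -> continue
  step 3: phi=1, psi=0 -> continue
  step 16: psi=1 and phi held for [0,16) -> witness found
Witness step = 16

16


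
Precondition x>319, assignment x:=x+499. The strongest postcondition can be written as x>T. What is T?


Formula: sp(P, x:=E) = exists old_x. (x = E[old_x/x]) AND P[old_x/x] (old_x is the value of x before the assignment; eliminate old_x by solving x = E[old_x/x] for old_x)
Step 1: Precondition P: x>319, i.e. old_x > 319
Step 2: Assignment gives x = old_x + 499, so old_x = x - 499
Step 3: Substitute into P: x - 499 > 319
Step 4: Simplify: x > 319+499 = 818

818


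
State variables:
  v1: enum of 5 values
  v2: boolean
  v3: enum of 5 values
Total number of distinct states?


State space = product of domain sizes of all variables.
Domain sizes:
  v1 (enum of 5 values): 5
  v2 (boolean): 2
  v3 (enum of 5 values): 5
Product = 5 * 2 * 5 = 50

50


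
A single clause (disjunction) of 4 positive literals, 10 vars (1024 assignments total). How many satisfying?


Step 1: Total=2^10=1024
Step 2: Unsat when all 4 false: 2^6=64
Step 3: Sat=1024-64=960

960


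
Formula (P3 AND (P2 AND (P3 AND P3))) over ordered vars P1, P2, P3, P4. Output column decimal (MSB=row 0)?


Formula: (P3 AND (P2 AND (P3 AND P3))) over P1, P2, P3, P4 (16 rows)
Evaluate each row (bits = P1,P2,P3,P4, MSB first):
  row 0 [0000]: (0 AND (0 AND (0 AND 0))) -> 0
  row 1 [0001]: (0 AND (0 AND (0 AND 0))) -> 0
  row 2 [0010]: (1 AND (0 AND (1 AND 1))) -> 0
  row 3 [0011]: (1 AND (0 AND (1 AND 1))) -> 0
  row 4 [0100]: (0 AND (1 AND (0 AND 0))) -> 0
  row 5 [0101]: (0 AND (1 AND (0 AND 0))) -> 0
  row 6 [0110]: (1 AND (1 AND (1 AND 1))) -> 1
  row 7 [0111]: (1 AND (1 AND (1 AND 1))) -> 1
  row 8 [1000]: (0 AND (0 AND (0 AND 0))) -> 0
  row 9 [1001]: (0 AND (0 AND (0 AND 0))) -> 0
  row 10 [1010]: (1 AND (0 AND (1 AND 1))) -> 0
  row 11 [1011]: (1 AND (0 AND (1 AND 1))) -> 0
  row 12 [1100]: (0 AND (1 AND (0 AND 0))) -> 0
  row 13 [1101]: (0 AND (1 AND (0 AND 0))) -> 0
  row 14 [1110]: (1 AND (1 AND (1 AND 1))) -> 1
  row 15 [1111]: (1 AND (1 AND (1 AND 1))) -> 1
Full result column, 4 rows per line (P1,P2 fixed per line; P3,P4 runs 00..11 left to right):
  rows 0-3 [P1,P2=00]: 0000  = hex 0
  rows 4-7 [P1,P2=01]: 0011  = hex 3
  rows 8-11 [P1,P2=10]: 0000  = hex 0
  rows 12-15 [P1,P2=11]: 0011  = hex 3
Output column (row 0 .. row 15) = 0000001100000011
Output column grouped in 4s = 0000 0011 0000 0011 = 0x0303
Convert to decimal digit by digit (value = value*16 + digit):
  0 -> 0
  0*16 + 3 = 3
  3*16 + 0 = 48
  48*16 + 3 = 771
Decimal = 771

771


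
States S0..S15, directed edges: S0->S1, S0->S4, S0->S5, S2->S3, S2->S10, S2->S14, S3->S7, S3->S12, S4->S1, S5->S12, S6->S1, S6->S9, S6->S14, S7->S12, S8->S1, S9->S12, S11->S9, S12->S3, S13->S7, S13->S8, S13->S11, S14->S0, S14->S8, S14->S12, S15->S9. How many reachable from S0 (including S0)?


BFS from S0:
  layer 0: {S0}
  layer 1: {S1, S4, S5}
  layer 2: {S12}
  layer 3: {S3}
  layer 4: {S7}
Reachable set: {S0, S1, S3, S4, S5, S7, S12}
Count = 7

7


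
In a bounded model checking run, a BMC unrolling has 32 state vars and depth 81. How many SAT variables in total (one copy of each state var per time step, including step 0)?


BMC unrolls to depth k, creating one copy of each state var for steps 0..k.
Step count = 81 + 1 = 82 (steps 0 through 81)
Vars per step = 32
Total = 32 * 82 = 2624

2624


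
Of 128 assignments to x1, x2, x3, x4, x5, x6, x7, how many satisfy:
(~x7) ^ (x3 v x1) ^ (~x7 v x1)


CNF with 3 clauses over 7 vars (128 assignments).
An assignment satisfies CNF iff every clause has >=1 true literal.
Check each row (bits = x1,x2,x3,x4,x5,x6,x7; clause T/F shown):
  row 0 [0000000]: clauses=TFT -> 0
  row 1 [0000001]: clauses=FFF -> 0
  row 2 [0000010]: clauses=TFT -> 0
  row 3 [0000011]: clauses=FFF -> 0
  row 4 [0000100]: clauses=TFT -> 0
  (every remaining row is evaluated the same way; all 128 results are listed next)
Full result column, 8 rows per line (x1,x2,x3,x4 fixed per line; x5,x6,x7 runs 000..111 left to right):
  rows 0-7 [x1,x2,x3,x4=0000]: 00000000  (ones: 0)
  rows 8-15 [x1,x2,x3,x4=0001]: 00000000  (ones: 0)
  rows 16-23 [x1,x2,x3,x4=0010]: 10101010  (ones: 4)
  rows 24-31 [x1,x2,x3,x4=0011]: 10101010  (ones: 4)
  rows 32-39 [x1,x2,x3,x4=0100]: 00000000  (ones: 0)
  rows 40-47 [x1,x2,x3,x4=0101]: 00000000  (ones: 0)
  rows 48-55 [x1,x2,x3,x4=0110]: 10101010  (ones: 4)
  rows 56-63 [x1,x2,x3,x4=0111]: 10101010  (ones: 4)
  rows 64-71 [x1,x2,x3,x4=1000]: 10101010  (ones: 4)
  rows 72-79 [x1,x2,x3,x4=1001]: 10101010  (ones: 4)
  rows 80-87 [x1,x2,x3,x4=1010]: 10101010  (ones: 4)
  rows 88-95 [x1,x2,x3,x4=1011]: 10101010  (ones: 4)
  rows 96-103 [x1,x2,x3,x4=1100]: 10101010  (ones: 4)
  rows 104-111 [x1,x2,x3,x4=1101]: 10101010  (ones: 4)
  rows 112-119 [x1,x2,x3,x4=1110]: 10101010  (ones: 4)
  rows 120-127 [x1,x2,x3,x4=1111]: 10101010  (ones: 4)
Satisfying assignments = 0+0+4+4+0+0+4+4+4+4+4+4+4+4+4+4 = 48

48


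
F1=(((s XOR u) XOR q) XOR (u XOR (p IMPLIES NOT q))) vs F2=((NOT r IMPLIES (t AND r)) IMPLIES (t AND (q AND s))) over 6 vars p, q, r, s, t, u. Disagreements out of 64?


F1 = (((s XOR u) XOR q) XOR (u XOR (p IMPLIES NOT q)))
F2 = ((NOT r IMPLIES (t AND r)) IMPLIES (t AND (q AND s)))
Evaluate both on each of 64 rows (bits = p,q,r,s,t,u):
  row 0 [000000]: F1=1 F2=1 -> 0
  row 1 [000001]: F1=1 F2=1 -> 0
  row 2 [000010]: F1=1 F2=1 -> 0
  row 3 [000011]: F1=1 F2=1 -> 0
  row 4 [000100]: F1=0 F2=1 (differ) -> 1
  (every remaining row is evaluated the same way; all 64 results are listed next)
Full result column, 8 rows per line (p,q,r fixed per line; s,t,u runs 000..111 left to right):
  rows 0-7 [p,q,r=000]: 00001111  (ones: 4)
  rows 8-15 [p,q,r=001]: 11110000  (ones: 4)
  rows 16-23 [p,q,r=010]: 11110000  (ones: 4)
  rows 24-31 [p,q,r=011]: 00001100  (ones: 2)
  rows 32-39 [p,q,r=100]: 00001111  (ones: 4)
  rows 40-47 [p,q,r=101]: 11110000  (ones: 4)
  rows 48-55 [p,q,r=110]: 00001111  (ones: 4)
  rows 56-63 [p,q,r=111]: 11110011  (ones: 6)
Disagreements = 4+4+4+2+4+4+4+6 = 32

32


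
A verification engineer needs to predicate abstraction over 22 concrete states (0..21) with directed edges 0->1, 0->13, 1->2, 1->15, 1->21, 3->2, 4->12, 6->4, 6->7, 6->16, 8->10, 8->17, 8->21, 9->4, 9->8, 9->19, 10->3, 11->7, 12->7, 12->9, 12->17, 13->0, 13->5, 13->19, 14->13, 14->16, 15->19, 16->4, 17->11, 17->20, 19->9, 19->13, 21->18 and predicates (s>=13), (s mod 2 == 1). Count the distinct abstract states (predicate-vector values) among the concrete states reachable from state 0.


BFS from 0:
Concrete reachable: {0, 1, 2, 3, 4, 5, 7, 8, 9, 10, 11, 12, 13, 15, 17, 18, 19, 20, 21}
Abstract via predicates (s>=13), (s mod 2 == 1):
  (0,0) <- {0, 2, 4, 8, 10, 12}
  (0,1) <- {1, 3, 5, 7, 9, 11}
  (1,0) <- {18, 20}
  (1,1) <- {13, 15, 17, 19, 21}
Distinct abstract states = 4

4


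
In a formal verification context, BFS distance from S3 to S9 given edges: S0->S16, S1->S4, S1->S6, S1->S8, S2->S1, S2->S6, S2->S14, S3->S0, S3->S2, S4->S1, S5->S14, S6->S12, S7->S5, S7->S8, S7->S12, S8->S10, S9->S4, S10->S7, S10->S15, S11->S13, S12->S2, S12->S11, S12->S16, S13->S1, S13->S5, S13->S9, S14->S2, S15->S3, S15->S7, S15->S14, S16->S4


BFS layer-by-layer from S3:
  dist 0: {S3}
  dist 1: {S0, S2}
  dist 2: {S1, S6, S14, S16}
  dist 3: {S4, S8, S12}
  dist 4: {S10, S11}
  dist 5: {S7, S13, S15}
  dist 6: {S5, S9}
  -> S9 reached at distance 6
Shortest path length = 6

6


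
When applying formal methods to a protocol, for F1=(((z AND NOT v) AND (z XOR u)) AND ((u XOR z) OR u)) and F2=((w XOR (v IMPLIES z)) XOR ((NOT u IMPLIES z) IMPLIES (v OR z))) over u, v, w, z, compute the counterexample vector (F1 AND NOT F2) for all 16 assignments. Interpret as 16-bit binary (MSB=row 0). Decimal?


F1 = (((z AND NOT v) AND (z XOR u)) AND ((u XOR z) OR u))
F2 = ((w XOR (v IMPLIES z)) XOR ((NOT u IMPLIES z) IMPLIES (v OR z)))
Counterexample to F1=>F2 is where F1=1 and F2=0.
Evaluate each row (bits = u,v,w,z, MSB first):
  row 0 [0000]: F1=0 F2=0 -> F1&~F2 -> 0
  row 1 [0001]: F1=1 F2=0 -> F1&~F2 -> 1
  row 2 [0010]: F1=0 F2=1 -> F1&~F2 -> 0
  row 3 [0011]: F1=1 F2=1 -> F1&~F2 -> 0
  row 4 [0100]: F1=0 F2=1 -> F1&~F2 -> 0
  row 5 [0101]: F1=0 F2=0 -> F1&~F2 -> 0
  row 6 [0110]: F1=0 F2=0 -> F1&~F2 -> 0
  row 7 [0111]: F1=0 F2=1 -> F1&~F2 -> 0
  row 8 [1000]: F1=0 F2=1 -> F1&~F2 -> 0
  row 9 [1001]: F1=0 F2=0 -> F1&~F2 -> 0
  row 10 [1010]: F1=0 F2=0 -> F1&~F2 -> 0
  row 11 [1011]: F1=0 F2=1 -> F1&~F2 -> 0
  row 12 [1100]: F1=0 F2=1 -> F1&~F2 -> 0
  row 13 [1101]: F1=0 F2=0 -> F1&~F2 -> 0
  row 14 [1110]: F1=0 F2=0 -> F1&~F2 -> 0
  row 15 [1111]: F1=0 F2=1 -> F1&~F2 -> 0
Full result column, 4 rows per line (u,v fixed per line; w,z runs 00..11 left to right):
  rows 0-3 [u,v=00]: 0100  = hex 4
  rows 4-7 [u,v=01]: 0000  = hex 0
  rows 8-11 [u,v=10]: 0000  = hex 0
  rows 12-15 [u,v=11]: 0000  = hex 0
Counterexample vector (row 0 .. row 15) = 0100000000000000
Output column grouped in 4s = 0100 0000 0000 0000 = 0x4000
Convert to decimal digit by digit (value = value*16 + digit):
  4 -> 4
  4*16 + 0 = 64
  64*16 + 0 = 1024
  1024*16 + 0 = 16384
Decimal = 16384

16384


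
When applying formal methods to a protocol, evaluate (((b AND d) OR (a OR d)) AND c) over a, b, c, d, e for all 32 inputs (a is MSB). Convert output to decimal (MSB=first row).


Formula: (((b AND d) OR (a OR d)) AND c) over a, b, c, d, e (32 rows)
Evaluate each row (bits = a,b,c,d,e, MSB first):
  row 0 [00000]: (((0 AND 0) OR (0 OR 0)) AND 0) -> 0
  row 1 [00001]: (((0 AND 0) OR (0 OR 0)) AND 0) -> 0
  row 2 [00010]: (((0 AND 1) OR (0 OR 1)) AND 0) -> 0
  row 3 [00011]: (((0 AND 1) OR (0 OR 1)) AND 0) -> 0
  row 4 [00100]: (((0 AND 0) OR (0 OR 0)) AND 1) -> 0
  row 5 [00101]: (((0 AND 0) OR (0 OR 0)) AND 1) -> 0
  row 6 [00110]: (((0 AND 1) OR (0 OR 1)) AND 1) -> 1
  row 7 [00111]: (((0 AND 1) OR (0 OR 1)) AND 1) -> 1
  row 8 [01000]: (((1 AND 0) OR (0 OR 0)) AND 0) -> 0
  row 9 [01001]: (((1 AND 0) OR (0 OR 0)) AND 0) -> 0
  row 10 [01010]: (((1 AND 1) OR (0 OR 1)) AND 0) -> 0
  row 11 [01011]: (((1 AND 1) OR (0 OR 1)) AND 0) -> 0
  row 12 [01100]: (((1 AND 0) OR (0 OR 0)) AND 1) -> 0
  row 13 [01101]: (((1 AND 0) OR (0 OR 0)) AND 1) -> 0
  row 14 [01110]: (((1 AND 1) OR (0 OR 1)) AND 1) -> 1
  row 15 [01111]: (((1 AND 1) OR (0 OR 1)) AND 1) -> 1
  row 16 [10000]: (((0 AND 0) OR (1 OR 0)) AND 0) -> 0
  row 17 [10001]: (((0 AND 0) OR (1 OR 0)) AND 0) -> 0
  row 18 [10010]: (((0 AND 1) OR (1 OR 1)) AND 0) -> 0
  row 19 [10011]: (((0 AND 1) OR (1 OR 1)) AND 0) -> 0
  row 20 [10100]: (((0 AND 0) OR (1 OR 0)) AND 1) -> 1
  row 21 [10101]: (((0 AND 0) OR (1 OR 0)) AND 1) -> 1
  row 22 [10110]: (((0 AND 1) OR (1 OR 1)) AND 1) -> 1
  row 23 [10111]: (((0 AND 1) OR (1 OR 1)) AND 1) -> 1
  row 24 [11000]: (((1 AND 0) OR (1 OR 0)) AND 0) -> 0
  row 25 [11001]: (((1 AND 0) OR (1 OR 0)) AND 0) -> 0
  row 26 [11010]: (((1 AND 1) OR (1 OR 1)) AND 0) -> 0
  row 27 [11011]: (((1 AND 1) OR (1 OR 1)) AND 0) -> 0
  row 28 [11100]: (((1 AND 0) OR (1 OR 0)) AND 1) -> 1
  row 29 [11101]: (((1 AND 0) OR (1 OR 0)) AND 1) -> 1
  row 30 [11110]: (((1 AND 1) OR (1 OR 1)) AND 1) -> 1
  row 31 [11111]: (((1 AND 1) OR (1 OR 1)) AND 1) -> 1
Full result column, 4 rows per line (a,b,c fixed per line; d,e runs 00..11 left to right):
  rows 0-3 [a,b,c=000]: 0000  = hex 0
  rows 4-7 [a,b,c=001]: 0011  = hex 3
  rows 8-11 [a,b,c=010]: 0000  = hex 0
  rows 12-15 [a,b,c=011]: 0011  = hex 3
  rows 16-19 [a,b,c=100]: 0000  = hex 0
  rows 20-23 [a,b,c=101]: 1111  = hex F
  rows 24-27 [a,b,c=110]: 0000  = hex 0
  rows 28-31 [a,b,c=111]: 1111  = hex F
Output column (row 0 .. row 31) = 00000011000000110000111100001111
Output column grouped in 4s = 0000 0011 0000 0011 0000 1111 0000 1111 = 0x03030F0F
Convert to decimal digit by digit (value = value*16 + digit):
  0 -> 0
  0*16 + 3 = 3
  3*16 + 0 = 48
  48*16 + 3 = 771
  771*16 + 0 = 12336
  12336*16 + 15 (F) = 197391
  197391*16 + 0 = 3158256
  3158256*16 + 15 (F) = 50532111
Decimal = 50532111

50532111
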